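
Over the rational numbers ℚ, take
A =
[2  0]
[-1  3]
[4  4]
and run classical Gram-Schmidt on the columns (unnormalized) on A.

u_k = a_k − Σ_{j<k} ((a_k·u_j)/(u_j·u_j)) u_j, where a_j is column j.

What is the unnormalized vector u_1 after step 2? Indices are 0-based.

Step 1: u_0 = a_0 = (2, -1, 4).
Step 2: u_1 = a_1 − (13/21)·u_0 = (-26/21, 76/21, 32/21).

u_1 = (-26/21, 76/21, 32/21)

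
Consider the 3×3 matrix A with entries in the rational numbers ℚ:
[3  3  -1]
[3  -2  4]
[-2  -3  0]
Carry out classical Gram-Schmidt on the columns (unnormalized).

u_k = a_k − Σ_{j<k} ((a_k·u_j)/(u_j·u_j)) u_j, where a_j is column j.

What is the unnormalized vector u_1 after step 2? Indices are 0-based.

Step 1: u_0 = a_0 = (3, 3, -2).
Step 2: u_1 = a_1 − (9/22)·u_0 = (39/22, -71/22, -24/11).

u_1 = (39/22, -71/22, -24/11)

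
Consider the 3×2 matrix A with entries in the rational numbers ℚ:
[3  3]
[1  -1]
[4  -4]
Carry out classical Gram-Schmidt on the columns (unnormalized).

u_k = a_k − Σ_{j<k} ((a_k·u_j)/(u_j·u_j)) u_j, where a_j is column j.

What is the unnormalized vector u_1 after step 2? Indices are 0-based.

Step 1: u_0 = a_0 = (3, 1, 4).
Step 2: u_1 = a_1 − (-4/13)·u_0 = (51/13, -9/13, -36/13).

u_1 = (51/13, -9/13, -36/13)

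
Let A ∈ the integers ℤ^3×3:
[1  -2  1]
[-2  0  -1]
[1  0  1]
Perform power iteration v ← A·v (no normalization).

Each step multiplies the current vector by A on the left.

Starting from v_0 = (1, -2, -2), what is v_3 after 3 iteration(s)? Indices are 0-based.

v_3 = (14, -6, 4)

v_0 = (1, -2, -2).
v_1 = A·v_0 = (3, 0, -1).
v_2 = A·v_1 = (2, -5, 2).
v_3 = A·v_2 = (14, -6, 4).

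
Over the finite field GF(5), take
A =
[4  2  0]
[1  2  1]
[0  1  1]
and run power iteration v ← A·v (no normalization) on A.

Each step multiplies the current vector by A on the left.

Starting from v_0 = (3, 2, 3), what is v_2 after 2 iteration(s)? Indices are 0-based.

v_0 = (3, 2, 3).
v_1 = A·v_0 = (1, 0, 0).
v_2 = A·v_1 = (4, 1, 0).

v_2 = (4, 1, 0)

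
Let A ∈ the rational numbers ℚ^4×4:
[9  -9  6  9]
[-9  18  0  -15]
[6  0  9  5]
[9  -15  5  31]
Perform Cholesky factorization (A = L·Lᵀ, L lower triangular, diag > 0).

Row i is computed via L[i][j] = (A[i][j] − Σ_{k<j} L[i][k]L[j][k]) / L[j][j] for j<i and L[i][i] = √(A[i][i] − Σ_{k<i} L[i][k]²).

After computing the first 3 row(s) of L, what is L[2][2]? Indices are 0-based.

Step 1: L[0][0] = √(9) = 3.
  L[1][0] = (-9) / L[0][0] = -3.
Step 2: L[1][1] = √(9) = 3.
  L[2][0] = (6) / L[0][0] = 2.
  L[2][1] = (6) / L[1][1] = 2.
Step 3: L[2][2] = √(1) = 1.

L[2][2] = 1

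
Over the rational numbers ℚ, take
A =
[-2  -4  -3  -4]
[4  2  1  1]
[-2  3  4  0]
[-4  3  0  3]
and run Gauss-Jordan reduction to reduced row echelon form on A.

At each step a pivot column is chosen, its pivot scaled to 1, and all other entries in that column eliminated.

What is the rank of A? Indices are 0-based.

rank = 4

[1] R0 /= -2  ⇒  (1, 2, 3/2, 2)
     R1 -= 4·R0  ⇒  (0, -6, -5, -7)
     R2 -= -2·R0  ⇒  (0, 7, 7, 4)
     R3 -= -4·R0  ⇒  (0, 11, 6, 11)
[2] R1 /= -6  ⇒  (0, 1, 5/6, 7/6)
     R0 -= 2·R1  ⇒  (1, 0, -1/6, -1/3)
     R2 -= 7·R1  ⇒  (0, 0, 7/6, -25/6)
     R3 -= 11·R1  ⇒  (0, 0, -19/6, -11/6)
[3] R2 /= 7/6  ⇒  (0, 0, 1, -25/7)
     R0 -= -1/6·R2  ⇒  (1, 0, 0, -13/14)
     R1 -= 5/6·R2  ⇒  (0, 1, 0, 29/7)
     R3 -= -19/6·R2  ⇒  (0, 0, 0, -92/7)
[4] R3 /= -92/7  ⇒  (0, 0, 0, 1)
     R0 -= -13/14·R3  ⇒  (1, 0, 0, 0)
     R1 -= 29/7·R3  ⇒  (0, 1, 0, 0)
     R2 -= -25/7·R3  ⇒  (0, 0, 1, 0)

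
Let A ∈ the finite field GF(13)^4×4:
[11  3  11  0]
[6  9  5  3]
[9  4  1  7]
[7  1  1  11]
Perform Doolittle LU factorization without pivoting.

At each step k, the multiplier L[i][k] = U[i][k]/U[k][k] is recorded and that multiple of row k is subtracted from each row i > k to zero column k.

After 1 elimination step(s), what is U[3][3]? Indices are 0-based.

U[3][3] = 11

Step 1: pivot at (0,0) is 11.
  row1 ← row1 − (10)·row0  ⇒  L[1][0]=10, U row1=(0, 5, 12, 3)
  row2 ← row2 − (2)·row0  ⇒  L[2][0]=2, U row2=(0, 11, 5, 7)
  row3 ← row3 − (3)·row0  ⇒  L[3][0]=3, U row3=(0, 5, 7, 11)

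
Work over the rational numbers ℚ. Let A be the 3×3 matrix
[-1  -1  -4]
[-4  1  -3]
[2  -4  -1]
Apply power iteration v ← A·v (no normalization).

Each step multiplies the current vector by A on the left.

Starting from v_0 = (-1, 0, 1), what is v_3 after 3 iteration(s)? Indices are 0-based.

v_0 = (-1, 0, 1).
v_1 = A·v_0 = (-3, 1, -3).
v_2 = A·v_1 = (14, 22, -7).
v_3 = A·v_2 = (-8, -13, -53).

v_3 = (-8, -13, -53)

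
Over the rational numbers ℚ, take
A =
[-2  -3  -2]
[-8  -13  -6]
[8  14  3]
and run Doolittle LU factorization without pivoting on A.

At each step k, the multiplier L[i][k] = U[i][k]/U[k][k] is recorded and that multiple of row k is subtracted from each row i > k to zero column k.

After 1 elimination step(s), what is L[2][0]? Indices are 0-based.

L[2][0] = -4

Step 1: pivot at (0,0) is -2.
  row1 ← row1 − (4)·row0  ⇒  L[1][0]=4, U row1=(0, -1, 2)
  row2 ← row2 − (-4)·row0  ⇒  L[2][0]=-4, U row2=(0, 2, -5)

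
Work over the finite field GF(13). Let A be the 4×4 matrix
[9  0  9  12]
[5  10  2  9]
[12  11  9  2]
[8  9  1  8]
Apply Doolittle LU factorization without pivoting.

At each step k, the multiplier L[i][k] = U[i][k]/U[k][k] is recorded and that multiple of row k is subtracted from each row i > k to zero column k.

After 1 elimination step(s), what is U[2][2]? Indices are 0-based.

Step 1: pivot at (0,0) is 9.
  row1 ← row1 − (2)·row0  ⇒  L[1][0]=2, U row1=(0, 10, 10, 11)
  row2 ← row2 − (10)·row0  ⇒  L[2][0]=10, U row2=(0, 11, 10, 12)
  row3 ← row3 − (11)·row0  ⇒  L[3][0]=11, U row3=(0, 9, 6, 6)

U[2][2] = 10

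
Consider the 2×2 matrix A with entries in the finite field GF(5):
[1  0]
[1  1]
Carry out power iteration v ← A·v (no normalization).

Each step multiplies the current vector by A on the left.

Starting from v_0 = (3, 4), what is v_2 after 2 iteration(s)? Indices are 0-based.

v_2 = (3, 0)

v_0 = (3, 4).
v_1 = A·v_0 = (3, 2).
v_2 = A·v_1 = (3, 0).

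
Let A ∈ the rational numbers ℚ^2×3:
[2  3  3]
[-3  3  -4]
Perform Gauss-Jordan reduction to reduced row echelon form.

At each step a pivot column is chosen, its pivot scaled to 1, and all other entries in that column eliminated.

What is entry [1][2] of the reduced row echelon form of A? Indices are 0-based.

pivot(0,0)=2: scale R0 → (1, 3/2, 3/2)
  clear (1,0): R1 −= (-3)R0 → (0, 15/2, 1/2)
pivot(1,1)=15/2: scale R1 → (0, 1, 1/15)
  clear (0,1): R0 −= (3/2)R1 → (1, 0, 7/5)

M[1][2] = 1/15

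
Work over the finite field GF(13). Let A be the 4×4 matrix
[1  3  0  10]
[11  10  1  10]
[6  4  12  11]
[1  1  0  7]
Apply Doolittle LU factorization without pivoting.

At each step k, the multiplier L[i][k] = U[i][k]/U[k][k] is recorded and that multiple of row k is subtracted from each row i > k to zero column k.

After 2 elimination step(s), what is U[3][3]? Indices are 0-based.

U[3][3] = 4

Step 1: pivot at (0,0) is 1.
  row1 ← row1 − (11)·row0  ⇒  L[1][0]=11, U row1=(0, 3, 1, 4)
  row2 ← row2 − (6)·row0  ⇒  L[2][0]=6, U row2=(0, 12, 12, 3)
  row3 ← row3 − (1)·row0  ⇒  L[3][0]=1, U row3=(0, 11, 0, 10)
Step 2: pivot at (1,1) is 3.
  row2 ← row2 − (4)·row1  ⇒  L[2][1]=4, U row2=(0, 0, 8, 0)
  row3 ← row3 − (8)·row1  ⇒  L[3][1]=8, U row3=(0, 0, 5, 4)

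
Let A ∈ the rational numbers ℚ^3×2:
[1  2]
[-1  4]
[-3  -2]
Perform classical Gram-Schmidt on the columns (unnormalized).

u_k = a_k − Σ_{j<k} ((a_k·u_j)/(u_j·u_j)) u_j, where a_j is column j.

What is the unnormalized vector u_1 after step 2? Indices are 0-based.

Step 1: u_0 = a_0 = (1, -1, -3).
Step 2: u_1 = a_1 − (4/11)·u_0 = (18/11, 48/11, -10/11).

u_1 = (18/11, 48/11, -10/11)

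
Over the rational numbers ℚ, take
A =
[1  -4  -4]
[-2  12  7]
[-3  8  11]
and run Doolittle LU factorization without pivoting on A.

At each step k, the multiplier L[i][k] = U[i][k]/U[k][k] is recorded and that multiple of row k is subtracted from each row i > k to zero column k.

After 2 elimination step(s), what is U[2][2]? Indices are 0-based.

U[2][2] = -2

Step 1: pivot at (0,0) is 1.
  row1 ← row1 − (-2)·row0  ⇒  L[1][0]=-2, U row1=(0, 4, -1)
  row2 ← row2 − (-3)·row0  ⇒  L[2][0]=-3, U row2=(0, -4, -1)
Step 2: pivot at (1,1) is 4.
  row2 ← row2 − (-1)·row1  ⇒  L[2][1]=-1, U row2=(0, 0, -2)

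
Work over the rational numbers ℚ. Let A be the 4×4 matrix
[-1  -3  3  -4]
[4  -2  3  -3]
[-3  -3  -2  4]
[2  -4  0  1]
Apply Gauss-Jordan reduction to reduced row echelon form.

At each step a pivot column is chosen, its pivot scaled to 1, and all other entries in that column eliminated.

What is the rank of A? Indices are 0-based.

[1] R0 /= -1  ⇒  (1, 3, -3, 4)
     R1 -= 4·R0  ⇒  (0, -14, 15, -19)
     R2 -= -3·R0  ⇒  (0, 6, -11, 16)
     R3 -= 2·R0  ⇒  (0, -10, 6, -7)
[2] R1 /= -14  ⇒  (0, 1, -15/14, 19/14)
     R0 -= 3·R1  ⇒  (1, 0, 3/14, -1/14)
     R2 -= 6·R1  ⇒  (0, 0, -32/7, 55/7)
     R3 -= -10·R1  ⇒  (0, 0, -33/7, 46/7)
[3] R2 /= -32/7  ⇒  (0, 0, 1, -55/32)
     R0 -= 3/14·R2  ⇒  (1, 0, 0, 19/64)
     R1 -= -15/14·R2  ⇒  (0, 1, 0, -31/64)
     R3 -= -33/7·R2  ⇒  (0, 0, 0, -49/32)
[4] R3 /= -49/32  ⇒  (0, 0, 0, 1)
     R0 -= 19/64·R3  ⇒  (1, 0, 0, 0)
     R1 -= -31/64·R3  ⇒  (0, 1, 0, 0)
     R2 -= -55/32·R3  ⇒  (0, 0, 1, 0)

rank = 4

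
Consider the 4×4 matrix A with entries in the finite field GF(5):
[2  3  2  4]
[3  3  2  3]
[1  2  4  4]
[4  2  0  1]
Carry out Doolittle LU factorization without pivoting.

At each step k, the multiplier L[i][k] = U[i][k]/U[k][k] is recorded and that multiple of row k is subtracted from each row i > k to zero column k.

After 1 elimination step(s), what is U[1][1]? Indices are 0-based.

[col 0] pivot 2
  R1 -= 4*R0 → (0, 1, 4, 2)  (L[1][0] := 4)
  R2 -= 3*R0 → (0, 3, 3, 2)  (L[2][0] := 3)
  R3 -= 2*R0 → (0, 1, 1, 3)  (L[3][0] := 2)

U[1][1] = 1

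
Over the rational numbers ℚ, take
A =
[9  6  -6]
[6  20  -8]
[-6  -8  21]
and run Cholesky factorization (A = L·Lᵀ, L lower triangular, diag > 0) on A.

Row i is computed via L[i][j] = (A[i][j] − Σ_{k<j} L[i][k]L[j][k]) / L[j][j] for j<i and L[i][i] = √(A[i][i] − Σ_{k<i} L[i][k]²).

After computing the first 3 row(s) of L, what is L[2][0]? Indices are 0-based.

L[2][0] = -2

Step 1: L[0][0] = √(9) = 3.
  L[1][0] = (6) / L[0][0] = 2.
Step 2: L[1][1] = √(16) = 4.
  L[2][0] = (-6) / L[0][0] = -2.
  L[2][1] = (-4) / L[1][1] = -1.
Step 3: L[2][2] = √(16) = 4.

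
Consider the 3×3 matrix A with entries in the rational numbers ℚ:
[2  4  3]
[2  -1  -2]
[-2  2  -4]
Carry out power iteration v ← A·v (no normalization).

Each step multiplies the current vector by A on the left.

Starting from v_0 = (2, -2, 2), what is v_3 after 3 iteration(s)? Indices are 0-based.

v_3 = (256, -234, -116)

v_0 = (2, -2, 2).
v_1 = A·v_0 = (2, 2, -16).
v_2 = A·v_1 = (-36, 34, 64).
v_3 = A·v_2 = (256, -234, -116).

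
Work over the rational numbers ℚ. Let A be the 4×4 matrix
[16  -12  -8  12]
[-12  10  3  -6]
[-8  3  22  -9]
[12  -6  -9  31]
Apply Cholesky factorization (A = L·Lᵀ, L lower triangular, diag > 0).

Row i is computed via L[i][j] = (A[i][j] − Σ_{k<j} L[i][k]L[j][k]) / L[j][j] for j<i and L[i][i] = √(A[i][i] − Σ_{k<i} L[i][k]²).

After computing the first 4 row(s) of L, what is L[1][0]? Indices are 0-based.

Step 1: L[0][0] = √(16) = 4.
  L[1][0] = (-12) / L[0][0] = -3.
Step 2: L[1][1] = √(1) = 1.
  L[2][0] = (-8) / L[0][0] = -2.
  L[2][1] = (-3) / L[1][1] = -3.
Step 3: L[2][2] = √(9) = 3.
  L[3][0] = (12) / L[0][0] = 3.
  L[3][1] = (3) / L[1][1] = 3.
  L[3][2] = (6) / L[2][2] = 2.
Step 4: L[3][3] = √(9) = 3.

L[1][0] = -3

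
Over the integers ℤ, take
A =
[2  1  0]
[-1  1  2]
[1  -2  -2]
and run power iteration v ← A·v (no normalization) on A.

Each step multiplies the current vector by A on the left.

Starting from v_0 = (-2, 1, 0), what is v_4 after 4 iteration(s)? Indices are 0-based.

v_4 = (-17, 13, -12)

v_0 = (-2, 1, 0).
v_1 = A·v_0 = (-3, 3, -4).
v_2 = A·v_1 = (-3, -2, -1).
v_3 = A·v_2 = (-8, -1, 3).
v_4 = A·v_3 = (-17, 13, -12).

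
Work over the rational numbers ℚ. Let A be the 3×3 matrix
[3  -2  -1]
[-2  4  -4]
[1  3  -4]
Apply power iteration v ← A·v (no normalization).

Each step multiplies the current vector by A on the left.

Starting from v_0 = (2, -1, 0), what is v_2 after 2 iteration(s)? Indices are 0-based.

v_0 = (2, -1, 0).
v_1 = A·v_0 = (8, -8, -1).
v_2 = A·v_1 = (41, -44, -12).

v_2 = (41, -44, -12)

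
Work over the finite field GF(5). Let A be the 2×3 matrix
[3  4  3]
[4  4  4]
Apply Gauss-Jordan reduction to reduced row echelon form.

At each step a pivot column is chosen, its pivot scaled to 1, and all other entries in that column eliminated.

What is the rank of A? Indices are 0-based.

rank = 2

[1] R0 /= 3  ⇒  (1, 3, 1)
     R1 -= 4·R0  ⇒  (0, 2, 0)
[2] R1 /= 2  ⇒  (0, 1, 0)
     R0 -= 3·R1  ⇒  (1, 0, 1)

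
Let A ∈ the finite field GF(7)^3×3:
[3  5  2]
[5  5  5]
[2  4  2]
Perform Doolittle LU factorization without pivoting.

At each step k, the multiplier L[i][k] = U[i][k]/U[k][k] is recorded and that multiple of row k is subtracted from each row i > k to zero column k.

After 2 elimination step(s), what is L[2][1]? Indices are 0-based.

L[2][1] = 4

k=0: U[0][0]=3
  eliminate (1,0): mult=4, new row 1: (0, 6, 4); set L[1][0]=4
  eliminate (2,0): mult=3, new row 2: (0, 3, 3); set L[2][0]=3
k=1: U[1][1]=6
  eliminate (2,1): mult=4, new row 2: (0, 0, 1); set L[2][1]=4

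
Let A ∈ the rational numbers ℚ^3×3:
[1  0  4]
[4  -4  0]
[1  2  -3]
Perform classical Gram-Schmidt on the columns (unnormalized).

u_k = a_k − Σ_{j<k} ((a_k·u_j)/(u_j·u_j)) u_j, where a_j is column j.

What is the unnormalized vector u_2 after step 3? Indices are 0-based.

u_2 = (180/41, -30/41, -60/41)

Step 1: u_0 = a_0 = (1, 4, 1).
Step 2: u_1 = a_1 − (-7/9)·u_0 = (7/9, -8/9, 25/9).
Step 3: u_2 = a_2 − (1/18)·u_0 − (-47/82)·u_1 = (180/41, -30/41, -60/41).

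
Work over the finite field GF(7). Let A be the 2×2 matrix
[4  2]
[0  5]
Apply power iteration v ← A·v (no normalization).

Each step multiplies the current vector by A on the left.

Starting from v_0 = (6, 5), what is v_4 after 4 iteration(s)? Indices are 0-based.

v_0 = (6, 5).
v_1 = A·v_0 = (6, 4).
v_2 = A·v_1 = (4, 6).
v_3 = A·v_2 = (0, 2).
v_4 = A·v_3 = (4, 3).

v_4 = (4, 3)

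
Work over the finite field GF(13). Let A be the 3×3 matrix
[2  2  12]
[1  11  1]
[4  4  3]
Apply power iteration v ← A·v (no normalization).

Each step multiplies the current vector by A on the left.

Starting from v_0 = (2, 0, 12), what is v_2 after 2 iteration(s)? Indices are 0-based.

v_0 = (2, 0, 12).
v_1 = A·v_0 = (5, 1, 5).
v_2 = A·v_1 = (7, 8, 0).

v_2 = (7, 8, 0)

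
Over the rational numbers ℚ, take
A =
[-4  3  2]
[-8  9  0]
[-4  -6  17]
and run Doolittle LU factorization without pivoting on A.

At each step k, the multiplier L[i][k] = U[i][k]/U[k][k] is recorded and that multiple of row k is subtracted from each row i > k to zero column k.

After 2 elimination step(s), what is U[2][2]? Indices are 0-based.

Step 1: pivot at (0,0) is -4.
  row1 ← row1 − (2)·row0  ⇒  L[1][0]=2, U row1=(0, 3, -4)
  row2 ← row2 − (1)·row0  ⇒  L[2][0]=1, U row2=(0, -9, 15)
Step 2: pivot at (1,1) is 3.
  row2 ← row2 − (-3)·row1  ⇒  L[2][1]=-3, U row2=(0, 0, 3)

U[2][2] = 3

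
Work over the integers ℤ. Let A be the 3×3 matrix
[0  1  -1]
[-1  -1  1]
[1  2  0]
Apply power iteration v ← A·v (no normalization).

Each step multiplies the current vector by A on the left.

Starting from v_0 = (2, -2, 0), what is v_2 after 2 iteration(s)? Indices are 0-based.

v_0 = (2, -2, 0).
v_1 = A·v_0 = (-2, 0, -2).
v_2 = A·v_1 = (2, 0, -2).

v_2 = (2, 0, -2)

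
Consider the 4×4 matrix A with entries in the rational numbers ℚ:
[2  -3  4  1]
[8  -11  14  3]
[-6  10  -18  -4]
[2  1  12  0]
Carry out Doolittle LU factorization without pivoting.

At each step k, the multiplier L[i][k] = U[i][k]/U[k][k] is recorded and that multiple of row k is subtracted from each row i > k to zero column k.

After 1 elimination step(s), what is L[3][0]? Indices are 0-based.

k=0: U[0][0]=2
  eliminate (1,0): mult=4, new row 1: (0, 1, -2, -1); set L[1][0]=4
  eliminate (2,0): mult=-3, new row 2: (0, 1, -6, -1); set L[2][0]=-3
  eliminate (3,0): mult=1, new row 3: (0, 4, 8, -1); set L[3][0]=1

L[3][0] = 1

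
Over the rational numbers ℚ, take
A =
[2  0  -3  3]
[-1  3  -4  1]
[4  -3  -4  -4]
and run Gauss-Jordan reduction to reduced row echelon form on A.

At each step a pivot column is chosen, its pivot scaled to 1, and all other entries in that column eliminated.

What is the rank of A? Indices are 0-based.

rank = 3

step 1: normalize row 0 (÷2) = (1, 0, -3/2, 3/2)
  row 1: subtract -1×row0 = (0, 3, -11/2, 5/2)
  row 2: subtract 4×row0 = (0, -3, 2, -10)
step 2: normalize row 1 (÷3) = (0, 1, -11/6, 5/6)
  row 2: subtract -3×row1 = (0, 0, -7/2, -15/2)
step 3: normalize row 2 (÷-7/2) = (0, 0, 1, 15/7)
  row 0: subtract -3/2×row2 = (1, 0, 0, 33/7)
  row 1: subtract -11/6×row2 = (0, 1, 0, 100/21)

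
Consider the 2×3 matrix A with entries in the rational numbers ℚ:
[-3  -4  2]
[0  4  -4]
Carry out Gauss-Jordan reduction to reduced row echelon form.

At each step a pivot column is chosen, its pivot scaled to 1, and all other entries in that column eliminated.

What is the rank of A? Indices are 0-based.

rank = 2

pivot(0,0)=-3: scale R0 → (1, 4/3, -2/3)
pivot(1,1)=4: scale R1 → (0, 1, -1)
  clear (0,1): R0 −= (4/3)R1 → (1, 0, 2/3)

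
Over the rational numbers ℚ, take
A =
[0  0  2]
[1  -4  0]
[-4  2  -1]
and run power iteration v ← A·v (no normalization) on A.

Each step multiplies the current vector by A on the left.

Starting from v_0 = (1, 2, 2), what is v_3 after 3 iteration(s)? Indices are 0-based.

v_0 = (1, 2, 2).
v_1 = A·v_0 = (4, -7, -2).
v_2 = A·v_1 = (-4, 32, -28).
v_3 = A·v_2 = (-56, -132, 108).

v_3 = (-56, -132, 108)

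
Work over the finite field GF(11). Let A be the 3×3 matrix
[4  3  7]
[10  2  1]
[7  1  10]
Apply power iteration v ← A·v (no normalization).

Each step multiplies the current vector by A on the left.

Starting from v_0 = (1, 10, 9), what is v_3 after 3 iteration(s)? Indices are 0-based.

v_0 = (1, 10, 9).
v_1 = A·v_0 = (9, 6, 8).
v_2 = A·v_1 = (0, 0, 6).
v_3 = A·v_2 = (9, 6, 5).

v_3 = (9, 6, 5)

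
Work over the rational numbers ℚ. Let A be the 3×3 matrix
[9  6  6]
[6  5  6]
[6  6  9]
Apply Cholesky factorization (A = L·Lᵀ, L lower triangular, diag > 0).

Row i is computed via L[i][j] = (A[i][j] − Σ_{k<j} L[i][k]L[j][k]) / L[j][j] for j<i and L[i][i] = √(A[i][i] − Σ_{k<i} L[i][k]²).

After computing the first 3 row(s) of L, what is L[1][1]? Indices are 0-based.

Step 1: L[0][0] = √(9) = 3.
  L[1][0] = (6) / L[0][0] = 2.
Step 2: L[1][1] = √(1) = 1.
  L[2][0] = (6) / L[0][0] = 2.
  L[2][1] = (2) / L[1][1] = 2.
Step 3: L[2][2] = √(1) = 1.

L[1][1] = 1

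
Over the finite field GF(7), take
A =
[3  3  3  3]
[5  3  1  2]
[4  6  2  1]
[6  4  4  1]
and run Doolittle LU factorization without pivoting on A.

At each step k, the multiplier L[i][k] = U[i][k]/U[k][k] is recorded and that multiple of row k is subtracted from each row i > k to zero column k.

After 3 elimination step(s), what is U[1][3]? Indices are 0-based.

k=0: U[0][0]=3
  eliminate (1,0): mult=4, new row 1: (0, 5, 3, 4); set L[1][0]=4
  eliminate (2,0): mult=6, new row 2: (0, 2, 5, 4); set L[2][0]=6
  eliminate (3,0): mult=2, new row 3: (0, 5, 5, 2); set L[3][0]=2
k=1: U[1][1]=5
  eliminate (2,1): mult=6, new row 2: (0, 0, 1, 1); set L[2][1]=6
  eliminate (3,1): mult=1, new row 3: (0, 0, 2, 5); set L[3][1]=1
k=2: U[2][2]=1
  eliminate (3,2): mult=2, new row 3: (0, 0, 0, 3); set L[3][2]=2

U[1][3] = 4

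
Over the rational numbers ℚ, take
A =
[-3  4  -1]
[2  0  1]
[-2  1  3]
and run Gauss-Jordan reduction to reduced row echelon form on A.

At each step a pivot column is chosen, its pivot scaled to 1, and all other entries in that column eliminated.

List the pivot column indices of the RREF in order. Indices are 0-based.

[1] R0 /= -3  ⇒  (1, -4/3, 1/3)
     R1 -= 2·R0  ⇒  (0, 8/3, 1/3)
     R2 -= -2·R0  ⇒  (0, -5/3, 11/3)
[2] R1 /= 8/3  ⇒  (0, 1, 1/8)
     R0 -= -4/3·R1  ⇒  (1, 0, 1/2)
     R2 -= -5/3·R1  ⇒  (0, 0, 31/8)
[3] R2 /= 31/8  ⇒  (0, 0, 1)
     R0 -= 1/2·R2  ⇒  (1, 0, 0)
     R1 -= 1/8·R2  ⇒  (0, 1, 0)

pivot columns: 0, 1, 2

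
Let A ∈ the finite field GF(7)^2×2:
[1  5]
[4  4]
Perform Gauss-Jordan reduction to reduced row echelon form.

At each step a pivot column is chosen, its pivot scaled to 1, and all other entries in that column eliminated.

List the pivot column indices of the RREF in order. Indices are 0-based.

pivot(0,0)=1: scale R0 → (1, 5)
  clear (1,0): R1 −= (4)R0 → (0, 5)
pivot(1,1)=5: scale R1 → (0, 1)
  clear (0,1): R0 −= (5)R1 → (1, 0)

pivot columns: 0, 1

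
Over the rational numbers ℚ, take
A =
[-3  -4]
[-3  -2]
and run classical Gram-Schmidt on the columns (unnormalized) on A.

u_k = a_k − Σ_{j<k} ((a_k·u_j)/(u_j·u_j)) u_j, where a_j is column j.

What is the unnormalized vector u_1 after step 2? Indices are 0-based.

Step 1: u_0 = a_0 = (-3, -3).
Step 2: u_1 = a_1 − (1)·u_0 = (-1, 1).

u_1 = (-1, 1)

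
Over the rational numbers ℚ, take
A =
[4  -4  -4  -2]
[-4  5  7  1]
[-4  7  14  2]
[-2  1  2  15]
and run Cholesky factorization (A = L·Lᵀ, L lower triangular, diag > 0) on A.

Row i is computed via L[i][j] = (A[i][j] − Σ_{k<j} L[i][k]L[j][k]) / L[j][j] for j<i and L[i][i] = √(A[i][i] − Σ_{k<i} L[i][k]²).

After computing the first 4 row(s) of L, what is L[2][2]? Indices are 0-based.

L[2][2] = 1

Step 1: L[0][0] = √(4) = 2.
  L[1][0] = (-4) / L[0][0] = -2.
Step 2: L[1][1] = √(1) = 1.
  L[2][0] = (-4) / L[0][0] = -2.
  L[2][1] = (3) / L[1][1] = 3.
Step 3: L[2][2] = √(1) = 1.
  L[3][0] = (-2) / L[0][0] = -1.
  L[3][1] = (-1) / L[1][1] = -1.
  L[3][2] = (3) / L[2][2] = 3.
Step 4: L[3][3] = √(4) = 2.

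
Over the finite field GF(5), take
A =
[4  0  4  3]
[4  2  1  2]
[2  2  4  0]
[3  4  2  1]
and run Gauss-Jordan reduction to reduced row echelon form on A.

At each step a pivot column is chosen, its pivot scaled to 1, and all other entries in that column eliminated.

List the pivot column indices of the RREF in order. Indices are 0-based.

[1] R0 /= 4  ⇒  (1, 0, 1, 2)
     R1 -= 4·R0  ⇒  (0, 2, 2, 4)
     R2 -= 2·R0  ⇒  (0, 2, 2, 1)
     R3 -= 3·R0  ⇒  (0, 4, 4, 0)
[2] R1 /= 2  ⇒  (0, 1, 1, 2)
     R2 -= 2·R1  ⇒  (0, 0, 0, 2)
     R3 -= 4·R1  ⇒  (0, 0, 0, 2)
column 2 empty below row 2
[3] R2 /= 2  ⇒  (0, 0, 0, 1)
     R0 -= 2·R2  ⇒  (1, 0, 1, 0)
     R1 -= 2·R2  ⇒  (0, 1, 1, 0)
     R3 -= 2·R2  ⇒  (0, 0, 0, 0)

pivot columns: 0, 1, 3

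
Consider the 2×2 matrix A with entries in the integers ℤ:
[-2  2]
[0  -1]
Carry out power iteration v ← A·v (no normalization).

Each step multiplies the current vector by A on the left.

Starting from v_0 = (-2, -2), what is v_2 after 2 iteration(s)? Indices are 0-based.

v_2 = (4, -2)

v_0 = (-2, -2).
v_1 = A·v_0 = (0, 2).
v_2 = A·v_1 = (4, -2).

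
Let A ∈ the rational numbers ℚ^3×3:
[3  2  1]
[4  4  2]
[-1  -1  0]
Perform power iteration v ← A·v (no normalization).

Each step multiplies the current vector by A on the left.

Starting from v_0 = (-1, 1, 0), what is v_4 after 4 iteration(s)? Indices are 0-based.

v_0 = (-1, 1, 0).
v_1 = A·v_0 = (-1, 0, 0).
v_2 = A·v_1 = (-3, -4, 1).
v_3 = A·v_2 = (-16, -26, 7).
v_4 = A·v_3 = (-93, -154, 42).

v_4 = (-93, -154, 42)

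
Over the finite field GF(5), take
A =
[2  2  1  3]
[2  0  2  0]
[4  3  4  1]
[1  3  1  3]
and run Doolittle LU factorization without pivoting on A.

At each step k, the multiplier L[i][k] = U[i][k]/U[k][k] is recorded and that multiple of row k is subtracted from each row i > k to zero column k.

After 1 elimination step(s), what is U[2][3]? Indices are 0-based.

U[2][3] = 0

k=0: U[0][0]=2
  eliminate (1,0): mult=1, new row 1: (0, 3, 1, 2); set L[1][0]=1
  eliminate (2,0): mult=2, new row 2: (0, 4, 2, 0); set L[2][0]=2
  eliminate (3,0): mult=3, new row 3: (0, 2, 3, 4); set L[3][0]=3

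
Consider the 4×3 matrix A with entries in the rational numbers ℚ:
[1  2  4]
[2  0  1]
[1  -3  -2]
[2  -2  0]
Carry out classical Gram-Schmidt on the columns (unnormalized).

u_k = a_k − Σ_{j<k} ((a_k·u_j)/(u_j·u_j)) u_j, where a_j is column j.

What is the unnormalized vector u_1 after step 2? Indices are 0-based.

Step 1: u_0 = a_0 = (1, 2, 1, 2).
Step 2: u_1 = a_1 − (-1/2)·u_0 = (5/2, 1, -5/2, -1).

u_1 = (5/2, 1, -5/2, -1)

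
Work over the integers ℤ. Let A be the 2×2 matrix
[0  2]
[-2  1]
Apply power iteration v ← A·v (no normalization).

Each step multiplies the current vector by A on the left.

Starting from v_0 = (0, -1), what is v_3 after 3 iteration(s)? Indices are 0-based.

v_3 = (6, 7)

v_0 = (0, -1).
v_1 = A·v_0 = (-2, -1).
v_2 = A·v_1 = (-2, 3).
v_3 = A·v_2 = (6, 7).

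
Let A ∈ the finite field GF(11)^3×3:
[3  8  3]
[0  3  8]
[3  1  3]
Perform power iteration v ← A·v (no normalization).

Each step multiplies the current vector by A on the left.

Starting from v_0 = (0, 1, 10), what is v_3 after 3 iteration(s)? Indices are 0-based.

v_3 = (1, 5, 9)

v_0 = (0, 1, 10).
v_1 = A·v_0 = (5, 6, 9).
v_2 = A·v_1 = (2, 2, 4).
v_3 = A·v_2 = (1, 5, 9).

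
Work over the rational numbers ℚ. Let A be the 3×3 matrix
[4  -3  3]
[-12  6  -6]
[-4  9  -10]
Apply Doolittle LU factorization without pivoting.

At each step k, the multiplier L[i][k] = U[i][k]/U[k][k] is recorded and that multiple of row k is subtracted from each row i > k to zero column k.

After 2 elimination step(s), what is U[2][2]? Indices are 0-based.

U[2][2] = -1

[col 0] pivot 4
  R1 -= -3*R0 → (0, -3, 3)  (L[1][0] := -3)
  R2 -= -1*R0 → (0, 6, -7)  (L[2][0] := -1)
[col 1] pivot -3
  R2 -= -2*R1 → (0, 0, -1)  (L[2][1] := -2)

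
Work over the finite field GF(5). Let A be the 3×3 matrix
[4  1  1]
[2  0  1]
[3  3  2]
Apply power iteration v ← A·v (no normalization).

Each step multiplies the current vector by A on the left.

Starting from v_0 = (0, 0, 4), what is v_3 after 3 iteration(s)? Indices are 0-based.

v_0 = (0, 0, 4).
v_1 = A·v_0 = (4, 4, 3).
v_2 = A·v_1 = (3, 1, 0).
v_3 = A·v_2 = (3, 1, 2).

v_3 = (3, 1, 2)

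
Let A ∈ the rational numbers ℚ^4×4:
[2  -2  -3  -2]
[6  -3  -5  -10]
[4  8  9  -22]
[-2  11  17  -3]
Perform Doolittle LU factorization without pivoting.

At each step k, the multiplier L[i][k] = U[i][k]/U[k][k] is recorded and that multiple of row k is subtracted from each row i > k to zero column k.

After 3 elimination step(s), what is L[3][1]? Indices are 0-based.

L[3][1] = 3

Step 1: pivot at (0,0) is 2.
  row1 ← row1 − (3)·row0  ⇒  L[1][0]=3, U row1=(0, 3, 4, -4)
  row2 ← row2 − (2)·row0  ⇒  L[2][0]=2, U row2=(0, 12, 15, -18)
  row3 ← row3 − (-1)·row0  ⇒  L[3][0]=-1, U row3=(0, 9, 14, -5)
Step 2: pivot at (1,1) is 3.
  row2 ← row2 − (4)·row1  ⇒  L[2][1]=4, U row2=(0, 0, -1, -2)
  row3 ← row3 − (3)·row1  ⇒  L[3][1]=3, U row3=(0, 0, 2, 7)
Step 3: pivot at (2,2) is -1.
  row3 ← row3 − (-2)·row2  ⇒  L[3][2]=-2, U row3=(0, 0, 0, 3)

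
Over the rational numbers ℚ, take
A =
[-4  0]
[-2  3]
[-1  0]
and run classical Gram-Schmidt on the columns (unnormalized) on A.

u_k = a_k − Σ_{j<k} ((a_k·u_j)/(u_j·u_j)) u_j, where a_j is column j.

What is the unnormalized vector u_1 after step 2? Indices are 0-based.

u_1 = (-8/7, 17/7, -2/7)

Step 1: u_0 = a_0 = (-4, -2, -1).
Step 2: u_1 = a_1 − (-2/7)·u_0 = (-8/7, 17/7, -2/7).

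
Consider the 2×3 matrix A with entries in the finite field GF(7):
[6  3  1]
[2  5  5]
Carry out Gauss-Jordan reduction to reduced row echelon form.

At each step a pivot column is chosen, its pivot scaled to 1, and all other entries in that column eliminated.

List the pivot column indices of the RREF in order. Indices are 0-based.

pivot columns: 0, 1

step 1: normalize row 0 (÷6) = (1, 4, 6)
  row 1: subtract 2×row0 = (0, 4, 0)
step 2: normalize row 1 (÷4) = (0, 1, 0)
  row 0: subtract 4×row1 = (1, 0, 6)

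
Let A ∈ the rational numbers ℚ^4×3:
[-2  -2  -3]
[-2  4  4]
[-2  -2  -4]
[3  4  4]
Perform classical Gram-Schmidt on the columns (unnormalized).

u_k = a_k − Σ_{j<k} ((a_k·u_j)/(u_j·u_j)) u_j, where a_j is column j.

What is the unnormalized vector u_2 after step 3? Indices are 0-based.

Step 1: u_0 = a_0 = (-2, -2, -2, 3).
Step 2: u_1 = a_1 − (4/7)·u_0 = (-6/7, 36/7, -6/7, 16/7).
Step 3: u_2 = a_2 − (6/7)·u_0 − (125/116)·u_1 = (-21/58, 5/29, -79/58, -30/29).

u_2 = (-21/58, 5/29, -79/58, -30/29)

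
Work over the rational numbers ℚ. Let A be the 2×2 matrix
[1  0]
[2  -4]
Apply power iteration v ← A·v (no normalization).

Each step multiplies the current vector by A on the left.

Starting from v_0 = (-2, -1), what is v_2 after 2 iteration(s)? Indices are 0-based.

v_2 = (-2, -4)

v_0 = (-2, -1).
v_1 = A·v_0 = (-2, 0).
v_2 = A·v_1 = (-2, -4).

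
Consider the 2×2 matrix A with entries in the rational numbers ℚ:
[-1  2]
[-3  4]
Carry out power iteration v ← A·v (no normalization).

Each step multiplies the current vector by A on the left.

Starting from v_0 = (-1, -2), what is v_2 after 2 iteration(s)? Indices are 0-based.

v_2 = (-7, -11)

v_0 = (-1, -2).
v_1 = A·v_0 = (-3, -5).
v_2 = A·v_1 = (-7, -11).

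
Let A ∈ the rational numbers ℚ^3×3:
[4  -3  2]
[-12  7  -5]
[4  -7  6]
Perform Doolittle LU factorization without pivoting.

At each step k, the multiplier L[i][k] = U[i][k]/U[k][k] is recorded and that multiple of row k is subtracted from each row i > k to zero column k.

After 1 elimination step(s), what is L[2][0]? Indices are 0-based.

Step 1: pivot at (0,0) is 4.
  row1 ← row1 − (-3)·row0  ⇒  L[1][0]=-3, U row1=(0, -2, 1)
  row2 ← row2 − (1)·row0  ⇒  L[2][0]=1, U row2=(0, -4, 4)

L[2][0] = 1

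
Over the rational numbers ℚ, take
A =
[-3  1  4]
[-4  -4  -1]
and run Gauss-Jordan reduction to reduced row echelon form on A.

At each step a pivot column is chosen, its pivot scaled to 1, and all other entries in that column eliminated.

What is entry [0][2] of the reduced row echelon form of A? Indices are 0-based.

[1] R0 /= -3  ⇒  (1, -1/3, -4/3)
     R1 -= -4·R0  ⇒  (0, -16/3, -19/3)
[2] R1 /= -16/3  ⇒  (0, 1, 19/16)
     R0 -= -1/3·R1  ⇒  (1, 0, -15/16)

M[0][2] = -15/16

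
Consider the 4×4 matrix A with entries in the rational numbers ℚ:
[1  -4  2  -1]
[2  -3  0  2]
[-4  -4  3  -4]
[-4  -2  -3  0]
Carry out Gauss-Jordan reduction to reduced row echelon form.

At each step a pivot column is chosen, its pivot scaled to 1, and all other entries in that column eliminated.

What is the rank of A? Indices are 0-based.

[1] R0 /= 1  ⇒  (1, -4, 2, -1)
     R1 -= 2·R0  ⇒  (0, 5, -4, 4)
     R2 -= -4·R0  ⇒  (0, -20, 11, -8)
     R3 -= -4·R0  ⇒  (0, -18, 5, -4)
[2] R1 /= 5  ⇒  (0, 1, -4/5, 4/5)
     R0 -= -4·R1  ⇒  (1, 0, -6/5, 11/5)
     R2 -= -20·R1  ⇒  (0, 0, -5, 8)
     R3 -= -18·R1  ⇒  (0, 0, -47/5, 52/5)
[3] R2 /= -5  ⇒  (0, 0, 1, -8/5)
     R0 -= -6/5·R2  ⇒  (1, 0, 0, 7/25)
     R1 -= -4/5·R2  ⇒  (0, 1, 0, -12/25)
     R3 -= -47/5·R2  ⇒  (0, 0, 0, -116/25)
[4] R3 /= -116/25  ⇒  (0, 0, 0, 1)
     R0 -= 7/25·R3  ⇒  (1, 0, 0, 0)
     R1 -= -12/25·R3  ⇒  (0, 1, 0, 0)
     R2 -= -8/5·R3  ⇒  (0, 0, 1, 0)

rank = 4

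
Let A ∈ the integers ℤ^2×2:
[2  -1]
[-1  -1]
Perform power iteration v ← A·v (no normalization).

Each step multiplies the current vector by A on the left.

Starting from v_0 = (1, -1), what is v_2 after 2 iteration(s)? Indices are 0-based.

v_2 = (6, -3)

v_0 = (1, -1).
v_1 = A·v_0 = (3, 0).
v_2 = A·v_1 = (6, -3).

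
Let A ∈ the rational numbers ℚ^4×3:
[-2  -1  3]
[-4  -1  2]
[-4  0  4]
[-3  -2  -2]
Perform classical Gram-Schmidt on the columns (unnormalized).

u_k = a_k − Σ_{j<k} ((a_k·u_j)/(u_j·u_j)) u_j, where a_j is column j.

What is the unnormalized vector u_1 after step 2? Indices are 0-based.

u_1 = (-7/15, 1/15, 16/15, -6/5)

Step 1: u_0 = a_0 = (-2, -4, -4, -3).
Step 2: u_1 = a_1 − (4/15)·u_0 = (-7/15, 1/15, 16/15, -6/5).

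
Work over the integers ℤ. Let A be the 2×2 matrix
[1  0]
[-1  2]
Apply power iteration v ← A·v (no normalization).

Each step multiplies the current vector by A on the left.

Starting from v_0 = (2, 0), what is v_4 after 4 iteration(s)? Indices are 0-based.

v_0 = (2, 0).
v_1 = A·v_0 = (2, -2).
v_2 = A·v_1 = (2, -6).
v_3 = A·v_2 = (2, -14).
v_4 = A·v_3 = (2, -30).

v_4 = (2, -30)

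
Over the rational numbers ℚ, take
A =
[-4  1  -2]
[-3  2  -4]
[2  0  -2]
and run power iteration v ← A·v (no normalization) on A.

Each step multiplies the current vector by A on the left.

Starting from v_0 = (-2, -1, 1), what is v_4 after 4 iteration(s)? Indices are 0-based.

v_0 = (-2, -1, 1).
v_1 = A·v_0 = (5, 0, -6).
v_2 = A·v_1 = (-8, 9, 22).
v_3 = A·v_2 = (-3, -46, -60).
v_4 = A·v_3 = (86, 157, 114).

v_4 = (86, 157, 114)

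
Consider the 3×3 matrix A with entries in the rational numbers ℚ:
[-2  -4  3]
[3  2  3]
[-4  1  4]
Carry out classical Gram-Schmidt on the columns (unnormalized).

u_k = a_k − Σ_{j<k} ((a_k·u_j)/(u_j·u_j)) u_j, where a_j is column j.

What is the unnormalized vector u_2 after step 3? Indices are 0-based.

Step 1: u_0 = a_0 = (-2, 3, -4).
Step 2: u_1 = a_1 − (10/29)·u_0 = (-96/29, 28/29, 69/29).
Step 3: u_2 = a_2 − (-13/29)·u_0 − (72/509)·u_1 = (1309/509, 2142/509, 952/509).

u_2 = (1309/509, 2142/509, 952/509)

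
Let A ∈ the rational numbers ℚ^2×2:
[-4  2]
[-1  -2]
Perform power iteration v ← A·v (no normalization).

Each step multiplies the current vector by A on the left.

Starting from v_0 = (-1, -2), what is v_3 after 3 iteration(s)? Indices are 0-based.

v_3 = (-60, 10)

v_0 = (-1, -2).
v_1 = A·v_0 = (0, 5).
v_2 = A·v_1 = (10, -10).
v_3 = A·v_2 = (-60, 10).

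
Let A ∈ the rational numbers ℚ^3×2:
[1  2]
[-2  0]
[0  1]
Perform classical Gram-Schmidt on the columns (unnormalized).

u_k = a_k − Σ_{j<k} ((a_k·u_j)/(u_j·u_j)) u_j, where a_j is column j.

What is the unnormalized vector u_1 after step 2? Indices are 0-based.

u_1 = (8/5, 4/5, 1)

Step 1: u_0 = a_0 = (1, -2, 0).
Step 2: u_1 = a_1 − (2/5)·u_0 = (8/5, 4/5, 1).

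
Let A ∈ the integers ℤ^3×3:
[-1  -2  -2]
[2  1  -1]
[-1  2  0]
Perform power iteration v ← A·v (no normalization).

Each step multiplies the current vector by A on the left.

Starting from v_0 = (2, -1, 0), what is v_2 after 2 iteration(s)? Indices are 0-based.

v_2 = (2, 7, 6)

v_0 = (2, -1, 0).
v_1 = A·v_0 = (0, 3, -4).
v_2 = A·v_1 = (2, 7, 6).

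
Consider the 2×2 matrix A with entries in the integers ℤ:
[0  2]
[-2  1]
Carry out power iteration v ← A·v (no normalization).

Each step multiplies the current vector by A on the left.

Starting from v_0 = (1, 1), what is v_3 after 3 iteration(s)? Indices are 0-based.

v_3 = (-10, -1)

v_0 = (1, 1).
v_1 = A·v_0 = (2, -1).
v_2 = A·v_1 = (-2, -5).
v_3 = A·v_2 = (-10, -1).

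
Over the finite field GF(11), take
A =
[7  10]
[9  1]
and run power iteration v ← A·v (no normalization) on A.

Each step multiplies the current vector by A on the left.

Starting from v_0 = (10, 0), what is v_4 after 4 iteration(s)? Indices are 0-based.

v_4 = (10, 6)

v_0 = (10, 0).
v_1 = A·v_0 = (4, 2).
v_2 = A·v_1 = (4, 5).
v_3 = A·v_2 = (1, 8).
v_4 = A·v_3 = (10, 6).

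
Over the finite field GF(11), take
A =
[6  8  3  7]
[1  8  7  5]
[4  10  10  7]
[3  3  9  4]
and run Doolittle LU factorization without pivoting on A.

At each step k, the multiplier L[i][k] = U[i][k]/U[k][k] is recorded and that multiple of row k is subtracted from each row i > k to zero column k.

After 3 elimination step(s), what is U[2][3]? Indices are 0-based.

U[2][3] = 9

Step 1: pivot at (0,0) is 6.
  row1 ← row1 − (2)·row0  ⇒  L[1][0]=2, U row1=(0, 3, 1, 2)
  row2 ← row2 − (8)·row0  ⇒  L[2][0]=8, U row2=(0, 1, 8, 6)
  row3 ← row3 − (6)·row0  ⇒  L[3][0]=6, U row3=(0, 10, 2, 6)
Step 2: pivot at (1,1) is 3.
  row2 ← row2 − (4)·row1  ⇒  L[2][1]=4, U row2=(0, 0, 4, 9)
  row3 ← row3 − (7)·row1  ⇒  L[3][1]=7, U row3=(0, 0, 6, 3)
Step 3: pivot at (2,2) is 4.
  row3 ← row3 − (7)·row2  ⇒  L[3][2]=7, U row3=(0, 0, 0, 6)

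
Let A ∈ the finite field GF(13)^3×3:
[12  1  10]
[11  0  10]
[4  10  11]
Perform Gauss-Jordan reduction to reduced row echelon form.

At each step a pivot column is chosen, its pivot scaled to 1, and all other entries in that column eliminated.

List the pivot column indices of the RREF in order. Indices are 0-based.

pivot columns: 0, 1, 2

step 1: normalize row 0 (÷12) = (1, 12, 3)
  row 1: subtract 11×row0 = (0, 11, 3)
  row 2: subtract 4×row0 = (0, 1, 12)
step 2: normalize row 1 (÷11) = (0, 1, 5)
  row 0: subtract 12×row1 = (1, 0, 8)
  row 2: subtract 1×row1 = (0, 0, 7)
step 3: normalize row 2 (÷7) = (0, 0, 1)
  row 0: subtract 8×row2 = (1, 0, 0)
  row 1: subtract 5×row2 = (0, 1, 0)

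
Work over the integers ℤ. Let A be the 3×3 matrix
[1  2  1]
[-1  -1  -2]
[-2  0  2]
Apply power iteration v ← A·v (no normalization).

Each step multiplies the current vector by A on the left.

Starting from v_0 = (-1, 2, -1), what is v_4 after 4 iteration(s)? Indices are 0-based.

v_0 = (-1, 2, -1).
v_1 = A·v_0 = (2, 1, 0).
v_2 = A·v_1 = (4, -3, -4).
v_3 = A·v_2 = (-6, 7, -16).
v_4 = A·v_3 = (-8, 31, -20).

v_4 = (-8, 31, -20)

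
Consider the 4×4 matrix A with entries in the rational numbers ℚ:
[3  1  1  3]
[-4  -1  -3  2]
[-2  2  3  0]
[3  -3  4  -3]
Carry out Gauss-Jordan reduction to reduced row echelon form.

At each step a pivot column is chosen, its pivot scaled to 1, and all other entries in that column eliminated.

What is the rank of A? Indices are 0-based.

[1] R0 /= 3  ⇒  (1, 1/3, 1/3, 1)
     R1 -= -4·R0  ⇒  (0, 1/3, -5/3, 6)
     R2 -= -2·R0  ⇒  (0, 8/3, 11/3, 2)
     R3 -= 3·R0  ⇒  (0, -4, 3, -6)
[2] R1 /= 1/3  ⇒  (0, 1, -5, 18)
     R0 -= 1/3·R1  ⇒  (1, 0, 2, -5)
     R2 -= 8/3·R1  ⇒  (0, 0, 17, -46)
     R3 -= -4·R1  ⇒  (0, 0, -17, 66)
[3] R2 /= 17  ⇒  (0, 0, 1, -46/17)
     R0 -= 2·R2  ⇒  (1, 0, 0, 7/17)
     R1 -= -5·R2  ⇒  (0, 1, 0, 76/17)
     R3 -= -17·R2  ⇒  (0, 0, 0, 20)
[4] R3 /= 20  ⇒  (0, 0, 0, 1)
     R0 -= 7/17·R3  ⇒  (1, 0, 0, 0)
     R1 -= 76/17·R3  ⇒  (0, 1, 0, 0)
     R2 -= -46/17·R3  ⇒  (0, 0, 1, 0)

rank = 4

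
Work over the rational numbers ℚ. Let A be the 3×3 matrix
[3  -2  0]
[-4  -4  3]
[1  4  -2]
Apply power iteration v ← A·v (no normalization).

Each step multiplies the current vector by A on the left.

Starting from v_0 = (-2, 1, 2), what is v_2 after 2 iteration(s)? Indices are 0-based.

v_2 = (-44, -14, 36)

v_0 = (-2, 1, 2).
v_1 = A·v_0 = (-8, 10, -2).
v_2 = A·v_1 = (-44, -14, 36).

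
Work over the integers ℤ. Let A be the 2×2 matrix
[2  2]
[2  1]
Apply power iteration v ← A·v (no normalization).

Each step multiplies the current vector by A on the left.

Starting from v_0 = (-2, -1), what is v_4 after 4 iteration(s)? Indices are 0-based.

v_4 = (-278, -217)

v_0 = (-2, -1).
v_1 = A·v_0 = (-6, -5).
v_2 = A·v_1 = (-22, -17).
v_3 = A·v_2 = (-78, -61).
v_4 = A·v_3 = (-278, -217).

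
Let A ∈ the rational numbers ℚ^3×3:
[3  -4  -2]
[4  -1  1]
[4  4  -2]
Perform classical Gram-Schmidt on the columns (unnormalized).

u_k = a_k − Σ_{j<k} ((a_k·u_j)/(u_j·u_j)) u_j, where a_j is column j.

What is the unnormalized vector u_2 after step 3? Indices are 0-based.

Step 1: u_0 = a_0 = (3, 4, 4).
Step 2: u_1 = a_1 − (0)·u_0 = (-4, -1, 4).
Step 3: u_2 = a_2 − (-10/41)·u_0 − (-1/33)·u_1 = (-1880/1353, 2632/1353, -1222/1353).

u_2 = (-1880/1353, 2632/1353, -1222/1353)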